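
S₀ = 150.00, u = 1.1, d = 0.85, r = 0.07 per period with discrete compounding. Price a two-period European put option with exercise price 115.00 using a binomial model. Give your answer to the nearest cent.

Risk-neutral probability p = (1 + 0.07 − 0.85)/(1.1 − 0.85) = 0.2200/0.2500 = 0.8800
Terminal stock prices: S_uu = 181.5, S_ud = 140.2, S_dd = 108.4
Terminal payoffs (K − S): max(-66.5, 0) = 0, max(-25.25, 0) = 0, max(6.625, 0) = 6.625
Node u (S = 165): V_u = 1/1.07·[0.8800·0.0000 + 0.1200·0.0000] = 0.0000
Node d (S = 127.5): V_d = 1/1.07·[0.8800·0.0000 + 0.1200·6.6250] = 0.7430
Node 0 (S = 150): V_0 = 1/1.07·[0.8800·0.0000 + 0.1200·0.7430] = 0.0833

0.08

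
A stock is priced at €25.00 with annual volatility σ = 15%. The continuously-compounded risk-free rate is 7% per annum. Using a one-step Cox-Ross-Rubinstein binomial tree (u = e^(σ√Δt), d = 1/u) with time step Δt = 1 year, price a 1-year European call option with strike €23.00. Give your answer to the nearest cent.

€3.96

CRR parameters: u = e^(σ√Δt) = e^(0.15·√1) = 1.1618, d = 1/u = 0.8607
Per-period rate: rΔt = 0.07·1 = 0.07, so R = e^0.07 = 1.0725
Risk-neutral probability p = (e^0.07 − 0.8607)/(1.1618 − 0.8607) = 0.2118/0.3011 = 0.7034
Terminal stock prices: S_u = 29.05, S_d = 21.52
Terminal payoffs (S − K): max(6.046, 0) = 6.046, max(-1.482, 0) = 0
Node 0 (S = 25): V_0 = e^(−0.07)·[0.7034·6.0459 + 0.2966·0.0000] = 3.9649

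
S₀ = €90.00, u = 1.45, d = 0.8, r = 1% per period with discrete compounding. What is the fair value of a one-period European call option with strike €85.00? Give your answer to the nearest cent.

€14.55

Risk-neutral probability p = (1 + 0.01 − 0.8)/(1.45 − 0.8) = 0.2100/0.6500 = 0.3231
Terminal stock prices: S_u = 130.5, S_d = 72
Terminal payoffs (S − K): max(45.5, 0) = 45.5, max(-13, 0) = 0
Node 0 (S = 90): V_0 = 1/1.01·[0.3231·45.5000 + 0.6769·0.0000] = 14.5545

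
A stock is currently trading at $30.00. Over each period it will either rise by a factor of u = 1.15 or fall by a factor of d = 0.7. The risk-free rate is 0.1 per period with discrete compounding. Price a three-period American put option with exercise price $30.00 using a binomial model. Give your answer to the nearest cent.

$1.53

Risk-neutral probability p = (1 + 0.1 − 0.7)/(1.15 − 0.7) = 0.4000/0.4500 = 0.8889
Terminal stock prices: S_uuu = 45.63, S_uud = 27.77, S_udd = 16.9, S_ddd = 10.29
Terminal payoffs (K − S): max(-15.63, 0) = 0, max(2.228, 0) = 2.228, max(13.1, 0) = 13.1, max(19.71, 0) = 19.71
Node uu (S = 39.67): continuation = 1/1.1·[0.8889·0.0000 + 0.1111·2.2275] = 0.2250; exercise value = 0.0000 ≤ continuation, so V_uu = 0.2250
Node ud (S = 24.15): continuation = 1/1.1·[0.8889·2.2275 + 0.1111·13.0950] = 3.1227; exercise value = 5.8500 > continuation, so V_ud = 5.8500 (exercise)
Node dd (S = 14.7): continuation = 1/1.1·[0.8889·13.0950 + 0.1111·19.7100] = 12.5727; exercise value = 15.3000 > continuation, so V_dd = 15.3000 (exercise)
Node u (S = 34.5): continuation = 1/1.1·[0.8889·0.2250 + 0.1111·5.8500] = 0.7727; exercise value = 0.0000 ≤ continuation, so V_u = 0.7727
Node d (S = 21): continuation = 1/1.1·[0.8889·5.8500 + 0.1111·15.3000] = 6.2727; exercise value = 9.0000 > continuation, so V_d = 9.0000 (exercise)
Node 0 (S = 30): continuation = 1/1.1·[0.8889·0.7727 + 0.1111·9.0000] = 1.5335; exercise value = 0.0000 ≤ continuation, so V_0 = 1.5335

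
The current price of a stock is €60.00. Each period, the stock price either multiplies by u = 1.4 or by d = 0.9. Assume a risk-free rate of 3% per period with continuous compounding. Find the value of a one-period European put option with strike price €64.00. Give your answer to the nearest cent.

€7.17

Risk-neutral probability p = (e^0.03 − 0.9)/(1.4 − 0.9) = 0.1305/0.5000 = 0.2609
Terminal stock prices: S_u = 84, S_d = 54
Terminal payoffs (K − S): max(-20, 0) = 0, max(10, 0) = 10
Node 0 (S = 60): V_0 = e^(−0.03)·[0.2609·0.0000 + 0.7391·10.0000] = 7.1725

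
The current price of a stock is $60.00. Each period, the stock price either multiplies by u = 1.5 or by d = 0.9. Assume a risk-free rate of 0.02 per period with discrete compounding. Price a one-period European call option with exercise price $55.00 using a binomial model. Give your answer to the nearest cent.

$6.86

Risk-neutral probability p = (1 + 0.02 − 0.9)/(1.5 − 0.9) = 0.1200/0.6000 = 0.2000
Terminal stock prices: S_u = 90, S_d = 54
Terminal payoffs (S − K): max(35, 0) = 35, max(-1, 0) = 0
Node 0 (S = 60): V_0 = 1/1.02·[0.2000·35.0000 + 0.8000·0.0000] = 6.8627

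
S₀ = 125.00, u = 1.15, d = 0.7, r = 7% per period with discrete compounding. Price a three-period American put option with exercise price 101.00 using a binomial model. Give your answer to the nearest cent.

2.89

Risk-neutral probability p = (1 + 0.07 − 0.7)/(1.15 − 0.7) = 0.3700/0.4500 = 0.8222
Terminal stock prices: S_uuu = 190.1, S_uud = 115.7, S_udd = 70.44, S_ddd = 42.87
Terminal payoffs (K − S): max(-89.11, 0) = 0, max(-14.72, 0) = 0, max(30.56, 0) = 30.56, max(58.13, 0) = 58.13
Node uu (S = 165.3): continuation = 1/1.07·[0.8222·0.0000 + 0.1778·0.0000] = 0.0000; exercise value = 0.0000 ≤ continuation, so V_uu = 0.0000
Node ud (S = 100.6): continuation = 1/1.07·[0.8222·0.0000 + 0.1778·30.5625] = 5.0779; exercise value = 0.3750 ≤ continuation, so V_ud = 5.0779
Node dd (S = 61.25): continuation = 1/1.07·[0.8222·30.5625 + 0.1778·58.1250] = 33.1425; exercise value = 39.7500 > continuation, so V_dd = 39.7500 (exercise)
Node u (S = 143.8): continuation = 1/1.07·[0.8222·0.0000 + 0.1778·5.0779] = 0.8437; exercise value = 0.0000 ≤ continuation, so V_u = 0.8437
Node d (S = 87.5): continuation = 1/1.07·[0.8222·5.0779 + 0.1778·39.7500] = 10.5064; exercise value = 13.5000 > continuation, so V_d = 13.5000 (exercise)
Node 0 (S = 125): continuation = 1/1.07·[0.8222·0.8437 + 0.1778·13.5000] = 2.8913; exercise value = 0.0000 ≤ continuation, so V_0 = 2.8913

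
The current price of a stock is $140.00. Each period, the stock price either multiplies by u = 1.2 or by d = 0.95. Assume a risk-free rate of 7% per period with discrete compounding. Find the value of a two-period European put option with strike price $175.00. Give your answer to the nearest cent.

$18.20

Risk-neutral probability p = (1 + 0.07 − 0.95)/(1.2 − 0.95) = 0.1200/0.2500 = 0.4800
Terminal stock prices: S_uu = 201.6, S_ud = 159.6, S_dd = 126.3
Terminal payoffs (K − S): max(-26.6, 0) = 0, max(15.4, 0) = 15.4, max(48.65, 0) = 48.65
Node u (S = 168): V_u = 1/1.07·[0.4800·0.0000 + 0.5200·15.4000] = 7.4841
Node d (S = 133): V_d = 1/1.07·[0.4800·15.4000 + 0.5200·48.6500] = 30.5514
Node 0 (S = 140): V_0 = 1/1.07·[0.4800·7.4841 + 0.5200·30.5514] = 18.2048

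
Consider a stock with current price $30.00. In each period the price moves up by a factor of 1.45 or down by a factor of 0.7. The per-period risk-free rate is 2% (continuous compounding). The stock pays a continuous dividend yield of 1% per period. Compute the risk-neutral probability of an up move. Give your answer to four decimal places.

Per-period risk-free factor R = e^0.02 = 1.0202; dividend-adjusted growth = e^(0.02−0.01) = 1.0101.
Risk-neutral probability p = (1.0101 − 0.7)/(1.45 − 0.7) = 0.3101/0.7500 = 0.4134

p = 0.4134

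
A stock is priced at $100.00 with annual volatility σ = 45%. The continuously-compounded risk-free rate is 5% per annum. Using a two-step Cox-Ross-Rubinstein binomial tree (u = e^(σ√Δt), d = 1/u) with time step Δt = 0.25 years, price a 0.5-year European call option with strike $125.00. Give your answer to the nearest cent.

CRR parameters: u = e^(σ√Δt) = e^(0.45·√0.25) = 1.2523, d = 1/u = 0.7985
Per-period rate: rΔt = 0.05·0.25 = 0.0125, so R = e^0.0125 = 1.0126
Risk-neutral probability p = (e^0.0125 − 0.7985)/(1.2523 − 0.7985) = 0.2141/0.4538 = 0.4717
Terminal stock prices: S_uu = 156.8, S_ud = 100, S_dd = 63.76
Terminal payoffs (S − K): max(31.83, 0) = 31.83, max(-25, 0) = 0, max(-61.24, 0) = 0
Node u (S = 125.2): V_u = e^(−0.0125)·[0.4717·31.8312 + 0.5283·0.0000] = 14.8284
Node d (S = 79.85): V_d = e^(−0.0125)·[0.4717·0.0000 + 0.5283·0.0000] = 0.0000
Node 0 (S = 100): V_0 = e^(−0.0125)·[0.4717·14.8284 + 0.5283·0.0000] = 6.9077

$6.91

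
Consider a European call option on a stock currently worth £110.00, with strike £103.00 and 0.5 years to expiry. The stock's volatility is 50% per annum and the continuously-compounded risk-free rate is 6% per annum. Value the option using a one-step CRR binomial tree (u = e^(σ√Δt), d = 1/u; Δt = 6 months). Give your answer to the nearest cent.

£23.68

CRR parameters: u = e^(σ√Δt) = e^(0.5·√0.5) = 1.4241, d = 1/u = 0.7022
Per-period rate: rΔt = 0.06·0.5 = 0.03, so R = e^0.03 = 1.0305
Risk-neutral probability p = (e^0.03 − 0.7022)/(1.4241 − 0.7022) = 0.3283/0.7219 = 0.4547
Terminal stock prices: S_u = 156.7, S_d = 77.24
Terminal payoffs (S − K): max(53.65, 0) = 53.65, max(-25.76, 0) = 0
Node 0 (S = 110): V_0 = e^(−0.03)·[0.4547·53.6531 + 0.5453·0.0000] = 23.6754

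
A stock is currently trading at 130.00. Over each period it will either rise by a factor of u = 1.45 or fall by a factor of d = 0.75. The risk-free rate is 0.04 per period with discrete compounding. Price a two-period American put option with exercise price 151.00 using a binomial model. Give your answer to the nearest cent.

32.29

Risk-neutral probability p = (1 + 0.04 − 0.75)/(1.45 − 0.75) = 0.2900/0.7000 = 0.4143
Terminal stock prices: S_uu = 273.3, S_ud = 141.4, S_dd = 73.12
Terminal payoffs (K − S): max(-122.3, 0) = 0, max(9.625, 0) = 9.625, max(77.88, 0) = 77.88
Node u (S = 188.5): continuation = 1/1.04·[0.4143·0.0000 + 0.5857·9.6250] = 5.4207; exercise value = 0.0000 ≤ continuation, so V_u = 5.4207
Node d (S = 97.5): continuation = 1/1.04·[0.4143·9.6250 + 0.5857·77.8750] = 47.6923; exercise value = 53.5000 > continuation, so V_d = 53.5000 (exercise)
Node 0 (S = 130): continuation = 1/1.04·[0.4143·5.4207 + 0.5857·53.5000] = 32.2898; exercise value = 21.0000 ≤ continuation, so V_0 = 32.2898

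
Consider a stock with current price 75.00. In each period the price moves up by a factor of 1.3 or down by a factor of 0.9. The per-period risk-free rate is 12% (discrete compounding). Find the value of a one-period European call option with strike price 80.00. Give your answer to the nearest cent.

Risk-neutral probability p = (1 + 0.12 − 0.9)/(1.3 − 0.9) = 0.2200/0.4000 = 0.5500
Terminal stock prices: S_u = 97.5, S_d = 67.5
Terminal payoffs (S − K): max(17.5, 0) = 17.5, max(-12.5, 0) = 0
Node 0 (S = 75): V_0 = 1/1.12·[0.5500·17.5000 + 0.4500·0.0000] = 8.5938

8.59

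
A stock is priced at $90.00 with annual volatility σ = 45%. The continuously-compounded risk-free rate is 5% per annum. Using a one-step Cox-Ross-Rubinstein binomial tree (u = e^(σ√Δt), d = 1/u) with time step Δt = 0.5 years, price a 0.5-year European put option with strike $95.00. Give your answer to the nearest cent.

CRR parameters: u = e^(σ√Δt) = e^(0.45·√0.5) = 1.3746, d = 1/u = 0.7275
Per-period rate: rΔt = 0.05·0.5 = 0.025, so R = e^0.025 = 1.0253
Risk-neutral probability p = (e^0.025 − 0.7275)/(1.3746 − 0.7275) = 0.2979/0.6472 = 0.4602
Terminal stock prices: S_u = 123.7, S_d = 65.47
Terminal payoffs (K − S): max(-28.72, 0) = 0, max(29.53, 0) = 29.53
Node 0 (S = 90): V_0 = e^(−0.025)·[0.4602·0.0000 + 0.5398·29.5287] = 15.5452

$15.55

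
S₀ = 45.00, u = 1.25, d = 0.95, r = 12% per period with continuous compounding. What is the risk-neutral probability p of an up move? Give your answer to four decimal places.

Risk-neutral probability p = (e^0.12 − 0.95)/(1.25 − 0.95) = 0.1775/0.3000 = 0.5917

p = 0.5917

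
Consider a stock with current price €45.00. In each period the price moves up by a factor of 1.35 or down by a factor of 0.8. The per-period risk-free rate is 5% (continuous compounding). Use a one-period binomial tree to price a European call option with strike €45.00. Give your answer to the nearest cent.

€6.84

Risk-neutral probability p = (e^0.05 − 0.8)/(1.35 − 0.8) = 0.2513/0.5500 = 0.4569
Terminal stock prices: S_u = 60.75, S_d = 36
Terminal payoffs (S − K): max(15.75, 0) = 15.75, max(-9, 0) = 0
Node 0 (S = 45): V_0 = e^(−0.05)·[0.4569·15.7500 + 0.5431·0.0000] = 6.8446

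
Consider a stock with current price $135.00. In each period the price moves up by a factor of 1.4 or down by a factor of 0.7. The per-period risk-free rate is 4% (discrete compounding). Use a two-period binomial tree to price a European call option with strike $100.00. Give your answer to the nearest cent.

Risk-neutral probability p = (1 + 0.04 − 0.7)/(1.4 − 0.7) = 0.3400/0.7000 = 0.4857
Terminal stock prices: S_uu = 264.6, S_ud = 132.3, S_dd = 66.15
Terminal payoffs (S − K): max(164.6, 0) = 164.6, max(32.3, 0) = 32.3, max(-33.85, 0) = 0
Node u (S = 189): V_u = 1/1.04·[0.4857·164.6000 + 0.5143·32.3000] = 92.8462
Node d (S = 94.5): V_d = 1/1.04·[0.4857·32.3000 + 0.5143·0.0000] = 15.0852
Node 0 (S = 135): V_0 = 1/1.04·[0.4857·92.8462 + 0.5143·15.0852] = 50.8219

$50.82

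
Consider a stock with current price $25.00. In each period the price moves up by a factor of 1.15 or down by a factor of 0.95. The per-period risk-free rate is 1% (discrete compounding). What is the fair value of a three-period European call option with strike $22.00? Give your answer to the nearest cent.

Risk-neutral probability p = (1 + 0.01 − 0.95)/(1.15 − 0.95) = 0.0600/0.2000 = 0.3000
Terminal stock prices: S_uuu = 38.02, S_uud = 31.41, S_udd = 25.95, S_ddd = 21.43
Terminal payoffs (S − K): max(16.02, 0) = 16.02, max(9.409, 0) = 9.409, max(3.947, 0) = 3.947, max(-0.5656, 0) = 0
Node uu (S = 33.06): V_uu = 1/1.01·[0.3000·16.0219 + 0.7000·9.4094] = 11.2803
Node ud (S = 27.31): V_ud = 1/1.01·[0.3000·9.4094 + 0.7000·3.9469] = 5.5303
Node dd (S = 22.56): V_dd = 1/1.01·[0.3000·3.9469 + 0.7000·0.0000] = 1.1723
Node u (S = 28.75): V_u = 1/1.01·[0.3000·11.2803 + 0.7000·5.5303] = 7.1835
Node d (S = 23.75): V_d = 1/1.01·[0.3000·5.5303 + 0.7000·1.1723] = 2.4552
Node 0 (S = 25): V_0 = 1/1.01·[0.3000·7.1835 + 0.7000·2.4552] = 3.8353

$3.84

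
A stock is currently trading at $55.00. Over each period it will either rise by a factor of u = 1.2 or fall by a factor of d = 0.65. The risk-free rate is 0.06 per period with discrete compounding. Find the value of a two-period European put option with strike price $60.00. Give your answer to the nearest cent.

$7.90

Risk-neutral probability p = (1 + 0.06 − 0.65)/(1.2 − 0.65) = 0.4100/0.5500 = 0.7455
Terminal stock prices: S_uu = 79.2, S_ud = 42.9, S_dd = 23.24
Terminal payoffs (K − S): max(-19.2, 0) = 0, max(17.1, 0) = 17.1, max(36.76, 0) = 36.76
Node u (S = 66): V_u = 1/1.06·[0.7455·0.0000 + 0.2545·17.1000] = 4.1063
Node d (S = 35.75): V_d = 1/1.06·[0.7455·17.1000 + 0.2545·36.7625] = 20.8538
Node 0 (S = 55): V_0 = 1/1.06·[0.7455·4.1063 + 0.2545·20.8538] = 7.8956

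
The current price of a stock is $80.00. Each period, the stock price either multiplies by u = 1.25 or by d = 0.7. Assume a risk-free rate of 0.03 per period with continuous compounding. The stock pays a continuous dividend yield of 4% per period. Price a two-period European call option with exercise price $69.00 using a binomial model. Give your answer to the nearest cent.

Per-period risk-free factor R = e^0.03 = 1.0305; dividend-adjusted growth = e^(0.03−0.04) = 0.9900.
Risk-neutral probability p = (0.9900 − 0.7)/(1.25 − 0.7) = 0.2900/0.5500 = 0.5274
Terminal stock prices: S_uu = 125, S_ud = 70, S_dd = 39.2
Terminal payoffs (S − K): max(56, 0) = 56, max(1, 0) = 1, max(-29.8, 0) = 0
Node u (S = 100): V_u = e^(−0.03)·[0.5274·56.0000 + 0.4726·1.0000] = 29.1182
Node d (S = 56): V_d = e^(−0.03)·[0.5274·1.0000 + 0.4726·0.0000] = 0.5118
Node 0 (S = 80): V_0 = e^(−0.03)·[0.5274·29.1182 + 0.4726·0.5118] = 15.1368

$15.14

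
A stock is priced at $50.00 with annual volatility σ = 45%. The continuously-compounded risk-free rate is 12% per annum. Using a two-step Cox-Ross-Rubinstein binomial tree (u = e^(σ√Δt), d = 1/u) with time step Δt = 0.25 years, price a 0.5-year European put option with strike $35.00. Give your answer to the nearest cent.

$0.70

CRR parameters: u = e^(σ√Δt) = e^(0.45·√0.25) = 1.2523, d = 1/u = 0.7985
Per-period rate: rΔt = 0.12·0.25 = 0.03, so R = e^0.03 = 1.0305
Risk-neutral probability p = (e^0.03 − 0.7985)/(1.2523 − 0.7985) = 0.2319/0.4538 = 0.5111
Terminal stock prices: S_uu = 78.42, S_ud = 50, S_dd = 31.88
Terminal payoffs (K − S): max(-43.42, 0) = 0, max(-15, 0) = 0, max(3.119, 0) = 3.119
Node u (S = 62.62): V_u = e^(−0.03)·[0.5111·0.0000 + 0.4889·0.0000] = 0.0000
Node d (S = 39.93): V_d = e^(−0.03)·[0.5111·0.0000 + 0.4889·3.1186] = 1.4796
Node 0 (S = 50): V_0 = e^(−0.03)·[0.5111·0.0000 + 0.4889·1.4796] = 0.7020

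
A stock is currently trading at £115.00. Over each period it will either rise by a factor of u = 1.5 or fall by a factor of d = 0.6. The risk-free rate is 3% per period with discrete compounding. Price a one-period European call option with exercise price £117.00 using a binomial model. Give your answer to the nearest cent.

Risk-neutral probability p = (1 + 0.03 − 0.6)/(1.5 − 0.6) = 0.4300/0.9000 = 0.4778
Terminal stock prices: S_u = 172.5, S_d = 69
Terminal payoffs (S − K): max(55.5, 0) = 55.5, max(-48, 0) = 0
Node 0 (S = 115): V_0 = 1/1.03·[0.4778·55.5000 + 0.5222·0.0000] = 25.7443

£25.74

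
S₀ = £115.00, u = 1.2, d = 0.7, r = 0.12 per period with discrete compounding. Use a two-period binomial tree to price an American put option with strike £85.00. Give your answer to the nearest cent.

£0.64

Risk-neutral probability p = (1 + 0.12 − 0.7)/(1.2 − 0.7) = 0.4200/0.5000 = 0.8400
Terminal stock prices: S_uu = 165.6, S_ud = 96.6, S_dd = 56.35
Terminal payoffs (K − S): max(-80.6, 0) = 0, max(-11.6, 0) = 0, max(28.65, 0) = 28.65
Node u (S = 138): continuation = 1/1.12·[0.8400·0.0000 + 0.1600·0.0000] = 0.0000; exercise value = 0.0000 ≤ continuation, so V_u = 0.0000
Node d (S = 80.5): continuation = 1/1.12·[0.8400·0.0000 + 0.1600·28.6500] = 4.0929; exercise value = 4.5000 > continuation, so V_d = 4.5000 (exercise)
Node 0 (S = 115): continuation = 1/1.12·[0.8400·0.0000 + 0.1600·4.5000] = 0.6429; exercise value = 0.0000 ≤ continuation, so V_0 = 0.6429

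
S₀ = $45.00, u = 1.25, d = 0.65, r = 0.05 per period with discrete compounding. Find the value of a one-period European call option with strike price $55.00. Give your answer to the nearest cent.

Risk-neutral probability p = (1 + 0.05 − 0.65)/(1.25 − 0.65) = 0.4000/0.6000 = 0.6667
Terminal stock prices: S_u = 56.25, S_d = 29.25
Terminal payoffs (S − K): max(1.25, 0) = 1.25, max(-25.75, 0) = 0
Node 0 (S = 45): V_0 = 1/1.05·[0.6667·1.2500 + 0.3333·0.0000] = 0.7937

$0.79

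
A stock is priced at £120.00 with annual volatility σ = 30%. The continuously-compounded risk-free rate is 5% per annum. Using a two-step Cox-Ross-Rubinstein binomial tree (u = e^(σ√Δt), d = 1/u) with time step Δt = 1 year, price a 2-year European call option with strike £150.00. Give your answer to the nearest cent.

£16.14

CRR parameters: u = e^(σ√Δt) = e^(0.3·√1) = 1.3499, d = 1/u = 0.7408
Per-period rate: rΔt = 0.05·1 = 0.05, so R = e^0.05 = 1.0513
Risk-neutral probability p = (e^0.05 − 0.7408)/(1.3499 − 0.7408) = 0.3105/0.6090 = 0.5097
Terminal stock prices: S_uu = 218.7, S_ud = 120, S_dd = 65.86
Terminal payoffs (S − K): max(68.65, 0) = 68.65, max(-30, 0) = 0, max(-84.14, 0) = 0
Node u (S = 162): V_u = e^(−0.05)·[0.5097·68.6543 + 0.4903·0.0000] = 33.2891
Node d (S = 88.9): V_d = e^(−0.05)·[0.5097·0.0000 + 0.4903·0.0000] = 0.0000
Node 0 (S = 120): V_0 = e^(−0.05)·[0.5097·33.2891 + 0.4903·0.0000] = 16.1412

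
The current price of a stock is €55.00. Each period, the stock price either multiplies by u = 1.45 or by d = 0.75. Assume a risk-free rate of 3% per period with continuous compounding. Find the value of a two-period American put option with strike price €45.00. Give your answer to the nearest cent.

€4.76

Risk-neutral probability p = (e^0.03 − 0.75)/(1.45 − 0.75) = 0.2805/0.7000 = 0.4006
Terminal stock prices: S_uu = 115.6, S_ud = 59.81, S_dd = 30.94
Terminal payoffs (K − S): max(-70.64, 0) = 0, max(-14.81, 0) = 0, max(14.06, 0) = 14.06
Node u (S = 79.75): continuation = e^(−0.03)·[0.4006·0.0000 + 0.5994·0.0000] = 0.0000; exercise value = 0.0000 ≤ continuation, so V_u = 0.0000
Node d (S = 41.25): continuation = e^(−0.03)·[0.4006·0.0000 + 0.5994·14.0625] = 8.1793; exercise value = 3.7500 ≤ continuation, so V_d = 8.1793
Node 0 (S = 55): continuation = e^(−0.03)·[0.4006·0.0000 + 0.5994·8.1793] = 4.7574; exercise value = 0.0000 ≤ continuation, so V_0 = 4.7574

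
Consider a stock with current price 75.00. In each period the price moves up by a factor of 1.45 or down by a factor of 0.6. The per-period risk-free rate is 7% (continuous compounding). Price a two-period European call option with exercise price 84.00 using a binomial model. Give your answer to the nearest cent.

19.80

Risk-neutral probability p = (e^0.07 − 0.6)/(1.45 − 0.6) = 0.4725/0.8500 = 0.5559
Terminal stock prices: S_uu = 157.7, S_ud = 65.25, S_dd = 27
Terminal payoffs (S − K): max(73.69, 0) = 73.69, max(-18.75, 0) = 0, max(-57, 0) = 0
Node u (S = 108.8): V_u = e^(−0.07)·[0.5559·73.6875 + 0.4441·0.0000] = 38.1930
Node d (S = 45): V_d = e^(−0.07)·[0.5559·0.0000 + 0.4441·0.0000] = 0.0000
Node 0 (S = 75): V_0 = e^(−0.07)·[0.5559·38.1930 + 0.4441·0.0000] = 19.7958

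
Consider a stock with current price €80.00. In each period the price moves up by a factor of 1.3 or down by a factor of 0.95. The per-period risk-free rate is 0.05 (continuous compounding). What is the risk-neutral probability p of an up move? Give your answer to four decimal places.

Risk-neutral probability p = (e^0.05 − 0.95)/(1.3 − 0.95) = 0.1013/0.3500 = 0.2893

p = 0.2893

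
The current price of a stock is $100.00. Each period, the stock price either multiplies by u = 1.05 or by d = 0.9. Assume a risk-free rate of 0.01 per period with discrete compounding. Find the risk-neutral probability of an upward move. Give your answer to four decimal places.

p = 0.7333

Risk-neutral probability p = (1 + 0.01 − 0.9)/(1.05 − 0.9) = 0.1100/0.1500 = 0.7333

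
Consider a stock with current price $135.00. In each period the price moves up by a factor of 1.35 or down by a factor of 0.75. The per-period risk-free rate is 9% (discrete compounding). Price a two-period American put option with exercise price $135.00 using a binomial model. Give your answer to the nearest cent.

Risk-neutral probability p = (1 + 0.09 − 0.75)/(1.35 − 0.75) = 0.3400/0.6000 = 0.5667
Terminal stock prices: S_uu = 246, S_ud = 136.7, S_dd = 75.94
Terminal payoffs (K − S): max(-111, 0) = 0, max(-1.688, 0) = 0, max(59.06, 0) = 59.06
Node u (S = 182.2): continuation = 1/1.09·[0.5667·0.0000 + 0.4333·0.0000] = 0.0000; exercise value = 0.0000 ≤ continuation, so V_u = 0.0000
Node d (S = 101.2): continuation = 1/1.09·[0.5667·0.0000 + 0.4333·59.0625] = 23.4805; exercise value = 33.7500 > continuation, so V_d = 33.7500 (exercise)
Node 0 (S = 135): continuation = 1/1.09·[0.5667·0.0000 + 0.4333·33.7500] = 13.4174; exercise value = 0.0000 ≤ continuation, so V_0 = 13.4174

$13.42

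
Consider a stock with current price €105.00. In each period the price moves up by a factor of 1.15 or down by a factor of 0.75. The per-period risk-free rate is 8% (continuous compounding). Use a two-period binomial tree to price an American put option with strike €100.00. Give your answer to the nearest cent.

Risk-neutral probability p = (e^0.08 − 0.75)/(1.15 − 0.75) = 0.3333/0.4000 = 0.8332
Terminal stock prices: S_uu = 138.9, S_ud = 90.56, S_dd = 59.06
Terminal payoffs (K − S): max(-38.86, 0) = 0, max(9.438, 0) = 9.438, max(40.94, 0) = 40.94
Node u (S = 120.7): continuation = e^(−0.08)·[0.8332·0.0000 + 0.1668·9.4375] = 1.4530; exercise value = 0.0000 ≤ continuation, so V_u = 1.4530
Node d (S = 78.75): continuation = e^(−0.08)·[0.8332·9.4375 + 0.1668·40.9375] = 13.5616; exercise value = 21.2500 > continuation, so V_d = 21.2500 (exercise)
Node 0 (S = 105): continuation = e^(−0.08)·[0.8332·1.4530 + 0.1668·21.2500] = 4.3892; exercise value = 0.0000 ≤ continuation, so V_0 = 4.3892

€4.39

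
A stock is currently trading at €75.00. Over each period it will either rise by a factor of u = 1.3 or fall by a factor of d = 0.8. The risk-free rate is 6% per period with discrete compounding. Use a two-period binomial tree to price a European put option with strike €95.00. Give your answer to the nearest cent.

€17.19

Risk-neutral probability p = (1 + 0.06 − 0.8)/(1.3 − 0.8) = 0.2600/0.5000 = 0.5200
Terminal stock prices: S_uu = 126.8, S_ud = 78, S_dd = 48
Terminal payoffs (K − S): max(-31.75, 0) = 0, max(17, 0) = 17, max(47, 0) = 47
Node u (S = 97.5): V_u = 1/1.06·[0.5200·0.0000 + 0.4800·17.0000] = 7.6981
Node d (S = 60): V_d = 1/1.06·[0.5200·17.0000 + 0.4800·47.0000] = 29.6226
Node 0 (S = 75): V_0 = 1/1.06·[0.5200·7.6981 + 0.4800·29.6226] = 17.1905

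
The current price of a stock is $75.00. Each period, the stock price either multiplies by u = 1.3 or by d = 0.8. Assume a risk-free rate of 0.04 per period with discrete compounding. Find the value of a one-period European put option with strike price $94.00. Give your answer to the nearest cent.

$17.00

Risk-neutral probability p = (1 + 0.04 − 0.8)/(1.3 − 0.8) = 0.2400/0.5000 = 0.4800
Terminal stock prices: S_u = 97.5, S_d = 60
Terminal payoffs (K − S): max(-3.5, 0) = 0, max(34, 0) = 34
Node 0 (S = 75): V_0 = 1/1.04·[0.4800·0.0000 + 0.5200·34.0000] = 17.0000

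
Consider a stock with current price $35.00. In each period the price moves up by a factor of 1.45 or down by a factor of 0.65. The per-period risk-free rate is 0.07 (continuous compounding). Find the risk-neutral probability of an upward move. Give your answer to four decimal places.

p = 0.5281

Risk-neutral probability p = (e^0.07 − 0.65)/(1.45 − 0.65) = 0.4225/0.8000 = 0.5281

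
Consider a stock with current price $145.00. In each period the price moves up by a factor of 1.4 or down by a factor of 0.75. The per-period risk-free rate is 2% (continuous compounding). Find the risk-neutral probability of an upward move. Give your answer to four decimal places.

p = 0.4157

Risk-neutral probability p = (e^0.02 − 0.75)/(1.4 − 0.75) = 0.2702/0.6500 = 0.4157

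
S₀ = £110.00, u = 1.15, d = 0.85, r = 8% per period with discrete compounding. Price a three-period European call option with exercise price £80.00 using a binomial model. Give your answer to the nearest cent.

£46.62

Risk-neutral probability p = (1 + 0.08 − 0.85)/(1.15 − 0.85) = 0.2300/0.3000 = 0.7667
Terminal stock prices: S_uuu = 167.3, S_uud = 123.7, S_udd = 91.4, S_ddd = 67.55
Terminal payoffs (S − K): max(87.3, 0) = 87.3, max(43.65, 0) = 43.65, max(11.4, 0) = 11.4, max(-12.45, 0) = 0
Node uu (S = 145.5): V_uu = 1/1.08·[0.7667·87.2962 + 0.2333·43.6537] = 71.4009
Node ud (S = 107.5): V_ud = 1/1.08·[0.7667·43.6537 + 0.2333·11.3962] = 33.4509
Node dd (S = 79.47): V_dd = 1/1.08·[0.7667·11.3962 + 0.2333·0.0000] = 8.0899
Node u (S = 126.5): V_u = 1/1.08·[0.7667·71.4009 + 0.2333·33.4509] = 57.9129
Node d (S = 93.5): V_d = 1/1.08·[0.7667·33.4509 + 0.2333·8.0899] = 25.4939
Node 0 (S = 110): V_0 = 1/1.08·[0.7667·57.9129 + 0.2333·25.4939] = 46.6189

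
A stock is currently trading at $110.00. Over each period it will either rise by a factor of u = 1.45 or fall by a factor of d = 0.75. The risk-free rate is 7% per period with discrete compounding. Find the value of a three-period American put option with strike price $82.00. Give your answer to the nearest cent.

$5.18

Risk-neutral probability p = (1 + 0.07 − 0.75)/(1.45 − 0.75) = 0.3200/0.7000 = 0.4571
Terminal stock prices: S_uuu = 335.3, S_uud = 173.5, S_udd = 89.72, S_ddd = 46.41
Terminal payoffs (K − S): max(-253.3, 0) = 0, max(-91.46, 0) = 0, max(-7.719, 0) = 0, max(35.59, 0) = 35.59
Node uu (S = 231.3): continuation = 1/1.07·[0.4571·0.0000 + 0.5429·0.0000] = 0.0000; exercise value = 0.0000 ≤ continuation, so V_uu = 0.0000
Node ud (S = 119.6): continuation = 1/1.07·[0.4571·0.0000 + 0.5429·0.0000] = 0.0000; exercise value = 0.0000 ≤ continuation, so V_ud = 0.0000
Node dd (S = 61.88): continuation = 1/1.07·[0.4571·0.0000 + 0.5429·35.5938] = 18.0582; exercise value = 20.1250 > continuation, so V_dd = 20.1250 (exercise)
Node u (S = 159.5): continuation = 1/1.07·[0.4571·0.0000 + 0.5429·0.0000] = 0.0000; exercise value = 0.0000 ≤ continuation, so V_u = 0.0000
Node d (S = 82.5): continuation = 1/1.07·[0.4571·0.0000 + 0.5429·20.1250] = 10.2103; exercise value = 0.0000 ≤ continuation, so V_d = 10.2103
Node 0 (S = 110): continuation = 1/1.07·[0.4571·0.0000 + 0.5429·10.2103] = 5.1801; exercise value = 0.0000 ≤ continuation, so V_0 = 5.1801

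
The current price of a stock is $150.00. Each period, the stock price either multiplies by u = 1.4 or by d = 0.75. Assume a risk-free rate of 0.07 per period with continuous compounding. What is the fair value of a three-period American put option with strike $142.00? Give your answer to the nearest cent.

$17.59

Risk-neutral probability p = (e^0.07 − 0.75)/(1.4 − 0.75) = 0.3225/0.6500 = 0.4962
Terminal stock prices: S_uuu = 411.6, S_uud = 220.5, S_udd = 118.1, S_ddd = 63.28
Terminal payoffs (K − S): max(-269.6, 0) = 0, max(-78.5, 0) = 0, max(23.88, 0) = 23.88, max(78.72, 0) = 78.72
Node uu (S = 294): continuation = e^(−0.07)·[0.4962·0.0000 + 0.5038·0.0000] = 0.0000; exercise value = 0.0000 ≤ continuation, so V_uu = 0.0000
Node ud (S = 157.5): continuation = e^(−0.07)·[0.4962·0.0000 + 0.5038·23.8750] = 11.2158; exercise value = 0.0000 ≤ continuation, so V_ud = 11.2158
Node dd (S = 84.38): continuation = e^(−0.07)·[0.4962·23.8750 + 0.5038·78.7188] = 48.0249; exercise value = 57.6250 > continuation, so V_dd = 57.6250 (exercise)
Node u (S = 210): continuation = e^(−0.07)·[0.4962·0.0000 + 0.5038·11.2158] = 5.2689; exercise value = 0.0000 ≤ continuation, so V_u = 5.2689
Node d (S = 112.5): continuation = e^(−0.07)·[0.4962·11.2158 + 0.5038·57.6250] = 32.2592; exercise value = 29.5000 ≤ continuation, so V_d = 32.2592
Node 0 (S = 150): continuation = e^(−0.07)·[0.4962·5.2689 + 0.5038·32.2592] = 17.5920; exercise value = 0.0000 ≤ continuation, so V_0 = 17.5920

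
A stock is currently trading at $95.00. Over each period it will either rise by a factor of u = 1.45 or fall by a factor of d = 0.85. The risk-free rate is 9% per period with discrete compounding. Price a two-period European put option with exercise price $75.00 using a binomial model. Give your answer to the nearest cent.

$1.93

Risk-neutral probability p = (1 + 0.09 − 0.85)/(1.45 − 0.85) = 0.2400/0.6000 = 0.4000
Terminal stock prices: S_uu = 199.7, S_ud = 117.1, S_dd = 68.64
Terminal payoffs (K − S): max(-124.7, 0) = 0, max(-42.09, 0) = 0, max(6.363, 0) = 6.363
Node u (S = 137.8): V_u = 1/1.09·[0.4000·0.0000 + 0.6000·0.0000] = 0.0000
Node d (S = 80.75): V_d = 1/1.09·[0.4000·0.0000 + 0.6000·6.3625] = 3.5023
Node 0 (S = 95): V_0 = 1/1.09·[0.4000·0.0000 + 0.6000·3.5023] = 1.9279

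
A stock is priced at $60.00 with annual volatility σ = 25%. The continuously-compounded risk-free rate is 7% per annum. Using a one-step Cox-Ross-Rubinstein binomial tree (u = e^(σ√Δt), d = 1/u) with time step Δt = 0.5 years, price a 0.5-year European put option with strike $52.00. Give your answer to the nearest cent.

$0.74

CRR parameters: u = e^(σ√Δt) = e^(0.25·√0.5) = 1.1934, d = 1/u = 0.8380
Per-period rate: rΔt = 0.07·0.5 = 0.035, so R = e^0.035 = 1.0356
Risk-neutral probability p = (e^0.035 − 0.8380)/(1.1934 − 0.8380) = 0.1977/0.3554 = 0.5561
Terminal stock prices: S_u = 71.6, S_d = 50.28
Terminal payoffs (K − S): max(-19.6, 0) = 0, max(1.722, 0) = 1.722
Node 0 (S = 60): V_0 = e^(−0.035)·[0.5561·0.0000 + 0.4439·1.7220] = 0.7380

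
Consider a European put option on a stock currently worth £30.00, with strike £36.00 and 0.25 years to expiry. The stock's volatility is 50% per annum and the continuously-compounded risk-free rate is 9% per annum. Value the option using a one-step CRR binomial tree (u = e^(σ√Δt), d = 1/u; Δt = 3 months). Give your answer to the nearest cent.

CRR parameters: u = e^(σ√Δt) = e^(0.5·√0.25) = 1.2840, d = 1/u = 0.7788
Per-period rate: rΔt = 0.09·0.25 = 0.0225, so R = e^0.0225 = 1.0228
Risk-neutral probability p = (e^0.0225 − 0.7788)/(1.2840 − 0.7788) = 0.2440/0.5052 = 0.4829
Terminal stock prices: S_u = 38.52, S_d = 23.36
Terminal payoffs (K − S): max(-2.521, 0) = 0, max(12.64, 0) = 12.64
Node 0 (S = 30): V_0 = e^(−0.0225)·[0.4829·0.0000 + 0.5171·12.6360] = 6.3891

£6.39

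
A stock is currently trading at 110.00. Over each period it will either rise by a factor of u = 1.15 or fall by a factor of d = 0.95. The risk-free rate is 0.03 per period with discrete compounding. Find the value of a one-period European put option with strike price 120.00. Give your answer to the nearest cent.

9.03

Risk-neutral probability p = (1 + 0.03 − 0.95)/(1.15 − 0.95) = 0.0800/0.2000 = 0.4000
Terminal stock prices: S_u = 126.5, S_d = 104.5
Terminal payoffs (K − S): max(-6.5, 0) = 0, max(15.5, 0) = 15.5
Node 0 (S = 110): V_0 = 1/1.03·[0.4000·0.0000 + 0.6000·15.5000] = 9.0291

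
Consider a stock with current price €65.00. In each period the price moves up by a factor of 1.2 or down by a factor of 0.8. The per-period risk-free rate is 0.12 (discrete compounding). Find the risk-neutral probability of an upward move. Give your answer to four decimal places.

p = 0.8000

Risk-neutral probability p = (1 + 0.12 − 0.8)/(1.2 − 0.8) = 0.3200/0.4000 = 0.8000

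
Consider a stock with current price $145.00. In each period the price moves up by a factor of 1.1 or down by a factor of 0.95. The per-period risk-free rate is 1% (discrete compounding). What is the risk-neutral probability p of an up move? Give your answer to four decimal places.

p = 0.4000

Risk-neutral probability p = (1 + 0.01 − 0.95)/(1.1 − 0.95) = 0.0600/0.1500 = 0.4000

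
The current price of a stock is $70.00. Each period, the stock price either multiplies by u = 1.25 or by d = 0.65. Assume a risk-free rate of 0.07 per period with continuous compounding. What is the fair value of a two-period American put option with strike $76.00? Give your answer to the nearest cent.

$11.88

Risk-neutral probability p = (e^0.07 − 0.65)/(1.25 − 0.65) = 0.4225/0.6000 = 0.7042
Terminal stock prices: S_uu = 109.4, S_ud = 56.88, S_dd = 29.58
Terminal payoffs (K − S): max(-33.38, 0) = 0, max(19.12, 0) = 19.12, max(46.42, 0) = 46.42
Node u (S = 87.5): continuation = e^(−0.07)·[0.7042·0.0000 + 0.2958·19.1250] = 5.2751; exercise value = 0.0000 ≤ continuation, so V_u = 5.2751
Node d (S = 45.5): continuation = e^(−0.07)·[0.7042·19.1250 + 0.2958·46.4250] = 25.3619; exercise value = 30.5000 > continuation, so V_d = 30.5000 (exercise)
Node 0 (S = 70): continuation = e^(−0.07)·[0.7042·5.2751 + 0.2958·30.5000] = 11.8760; exercise value = 6.0000 ≤ continuation, so V_0 = 11.8760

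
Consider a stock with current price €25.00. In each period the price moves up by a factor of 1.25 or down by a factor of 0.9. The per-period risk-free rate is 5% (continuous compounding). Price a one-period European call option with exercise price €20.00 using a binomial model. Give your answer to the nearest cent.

€5.98

Risk-neutral probability p = (e^0.05 − 0.9)/(1.25 − 0.9) = 0.1513/0.3500 = 0.4322
Terminal stock prices: S_u = 31.25, S_d = 22.5
Terminal payoffs (S − K): max(11.25, 0) = 11.25, max(2.5, 0) = 2.5
Node 0 (S = 25): V_0 = e^(−0.05)·[0.4322·11.2500 + 0.5678·2.5000] = 5.9754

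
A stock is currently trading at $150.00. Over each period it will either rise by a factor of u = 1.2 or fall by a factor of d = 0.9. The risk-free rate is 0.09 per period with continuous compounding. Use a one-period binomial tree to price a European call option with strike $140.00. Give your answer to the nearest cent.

Risk-neutral probability p = (e^0.09 − 0.9)/(1.2 − 0.9) = 0.1942/0.3000 = 0.6472
Terminal stock prices: S_u = 180, S_d = 135
Terminal payoffs (S − K): max(40, 0) = 40, max(-5, 0) = 0
Node 0 (S = 150): V_0 = e^(−0.09)·[0.6472·40.0000 + 0.3528·0.0000] = 23.6616

$23.66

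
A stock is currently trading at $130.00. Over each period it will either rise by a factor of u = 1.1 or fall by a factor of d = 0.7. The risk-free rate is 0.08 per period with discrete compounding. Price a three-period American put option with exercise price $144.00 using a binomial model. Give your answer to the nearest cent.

$14.00

Risk-neutral probability p = (1 + 0.08 − 0.7)/(1.1 − 0.7) = 0.3800/0.4000 = 0.9500
Terminal stock prices: S_uuu = 173, S_uud = 110.1, S_udd = 70.07, S_ddd = 44.59
Terminal payoffs (K − S): max(-29.03, 0) = 0, max(33.89, 0) = 33.89, max(73.93, 0) = 73.93, max(99.41, 0) = 99.41
Node uu (S = 157.3): continuation = 1/1.08·[0.9500·0.0000 + 0.0500·33.8900] = 1.5690; exercise value = 0.0000 ≤ continuation, so V_uu = 1.5690
Node ud (S = 100.1): continuation = 1/1.08·[0.9500·33.8900 + 0.0500·73.9300] = 33.2333; exercise value = 43.9000 > continuation, so V_ud = 43.9000 (exercise)
Node dd (S = 63.7): continuation = 1/1.08·[0.9500·73.9300 + 0.0500·99.4100] = 69.6333; exercise value = 80.3000 > continuation, so V_dd = 80.3000 (exercise)
Node u (S = 143): continuation = 1/1.08·[0.9500·1.5690 + 0.0500·43.9000] = 3.4125; exercise value = 1.0000 ≤ continuation, so V_u = 3.4125
Node d (S = 91): continuation = 1/1.08·[0.9500·43.9000 + 0.0500·80.3000] = 42.3333; exercise value = 53.0000 > continuation, so V_d = 53.0000 (exercise)
Node 0 (S = 130): continuation = 1/1.08·[0.9500·3.4125 + 0.0500·53.0000] = 5.4555; exercise value = 14.0000 > continuation, so V_0 = 14.0000 (exercise)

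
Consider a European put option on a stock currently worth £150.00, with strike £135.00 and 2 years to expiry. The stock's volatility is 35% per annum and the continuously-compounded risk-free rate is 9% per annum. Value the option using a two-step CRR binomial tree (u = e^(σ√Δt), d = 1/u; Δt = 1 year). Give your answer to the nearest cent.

£10.45

CRR parameters: u = e^(σ√Δt) = e^(0.35·√1) = 1.4191, d = 1/u = 0.7047
Per-period rate: rΔt = 0.09·1 = 0.09, so R = e^0.09 = 1.0942
Risk-neutral probability p = (e^0.09 − 0.7047)/(1.4191 − 0.7047) = 0.3895/0.7144 = 0.5452
Terminal stock prices: S_uu = 302.1, S_ud = 150, S_dd = 74.49
Terminal payoffs (K − S): max(-167.1, 0) = 0, max(-15, 0) = 0, max(60.51, 0) = 60.51
Node u (S = 212.9): V_u = e^(−0.09)·[0.5452·0.0000 + 0.4548·0.0000] = 0.0000
Node d (S = 105.7): V_d = e^(−0.09)·[0.5452·0.0000 + 0.4548·60.5122] = 25.1518
Node 0 (S = 150): V_0 = e^(−0.09)·[0.5452·0.0000 + 0.4548·25.1518] = 10.4543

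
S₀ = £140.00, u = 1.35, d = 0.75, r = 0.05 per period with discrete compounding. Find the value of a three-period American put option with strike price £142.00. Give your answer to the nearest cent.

£22.05

Risk-neutral probability p = (1 + 0.05 − 0.75)/(1.35 − 0.75) = 0.3000/0.6000 = 0.5000
Terminal stock prices: S_uuu = 344.5, S_uud = 191.4, S_udd = 106.3, S_ddd = 59.06
Terminal payoffs (K − S): max(-202.5, 0) = 0, max(-49.36, 0) = 0, max(35.69, 0) = 35.69, max(82.94, 0) = 82.94
Node uu (S = 255.2): continuation = 1/1.05·[0.5000·0.0000 + 0.5000·0.0000] = 0.0000; exercise value = 0.0000 ≤ continuation, so V_uu = 0.0000
Node ud (S = 141.8): continuation = 1/1.05·[0.5000·0.0000 + 0.5000·35.6875] = 16.9940; exercise value = 0.2500 ≤ continuation, so V_ud = 16.9940
Node dd (S = 78.75): continuation = 1/1.05·[0.5000·35.6875 + 0.5000·82.9375] = 56.4881; exercise value = 63.2500 > continuation, so V_dd = 63.2500 (exercise)
Node u (S = 189): continuation = 1/1.05·[0.5000·0.0000 + 0.5000·16.9940] = 8.0924; exercise value = 0.0000 ≤ continuation, so V_u = 8.0924
Node d (S = 105): continuation = 1/1.05·[0.5000·16.9940 + 0.5000·63.2500] = 38.2115; exercise value = 37.0000 ≤ continuation, so V_d = 38.2115
Node 0 (S = 140): continuation = 1/1.05·[0.5000·8.0924 + 0.5000·38.2115] = 22.0495; exercise value = 2.0000 ≤ continuation, so V_0 = 22.0495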